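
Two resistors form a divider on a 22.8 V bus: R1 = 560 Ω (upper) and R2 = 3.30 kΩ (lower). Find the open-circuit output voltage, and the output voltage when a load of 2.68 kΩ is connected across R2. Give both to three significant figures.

Unloaded: 19.5 V; loaded: 16.5 V

Open-circuit: V = 22.8 × 3300/(560 + 3300) = 19.5 V.
With the load, R2 becomes R2‖R_L = 1479 Ω, so V = 22.8 × 1479/2039 = 16.5 V.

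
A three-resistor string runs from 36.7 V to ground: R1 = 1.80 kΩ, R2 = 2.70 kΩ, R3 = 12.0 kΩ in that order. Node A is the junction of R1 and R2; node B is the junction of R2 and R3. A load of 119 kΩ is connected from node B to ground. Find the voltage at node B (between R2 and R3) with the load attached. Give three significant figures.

At node B, R3 is in parallel with the load: R3‖R_L = 10.90 kΩ.
Below node A the resistance is R2 + (R3‖R_L) = 13.60 kΩ, so V_A = 36.7 × 13.60/15.40 = 32.41 V.
Then V_B = V_A × (R3‖R_L)/(R2 + R3‖R_L) = 32.41 × 10.90/13.60 = 26.0 V.

V ≈ 26.0 V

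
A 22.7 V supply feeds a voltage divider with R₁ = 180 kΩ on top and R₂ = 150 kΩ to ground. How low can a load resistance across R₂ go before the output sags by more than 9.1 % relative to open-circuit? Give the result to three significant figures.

Output resistance R_th = R₁‖R₂ = (180 × 150)/330.0 = 81.82 kΩ.
The fractional drop is R_th/(R_th + R_L); requiring this ≤ 0.0910 gives R_L ≥ R_th(1/0.0910 − 1) = 81.82 × 9.989 = 817 kΩ.

R_L(min) ≈ 817 kΩ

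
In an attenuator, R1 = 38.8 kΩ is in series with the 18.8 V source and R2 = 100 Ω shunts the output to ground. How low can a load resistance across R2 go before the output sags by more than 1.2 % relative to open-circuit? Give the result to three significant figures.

Output resistance R_th = R1‖R2 = (38800 × 100)/38900 = 99.74 Ω.
The fractional drop is R_th/(R_th + R_L); requiring this ≤ 0.0120 gives R_L ≥ R_th(1/0.0120 − 1) = 99.74 × 82.33 = 8.21 kΩ.

R_L(min) ≈ 8.21 kΩ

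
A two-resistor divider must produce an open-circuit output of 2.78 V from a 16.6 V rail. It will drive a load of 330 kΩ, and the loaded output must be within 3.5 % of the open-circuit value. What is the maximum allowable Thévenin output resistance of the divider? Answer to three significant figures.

R_th ≤ 12.0 kΩ

Loading drop = R_th/(R_th + R_L) ≤ 0.0350, so R_th ≤ R_L · ε/(1−ε) = 330 kΩ × 0.0350/0.9650 = 12.0 kΩ.
(Any R1, R2 with R2/(R1+R2) = 0.167 and R1‖R2 ≤ 12.0 kΩ will meet the spec.)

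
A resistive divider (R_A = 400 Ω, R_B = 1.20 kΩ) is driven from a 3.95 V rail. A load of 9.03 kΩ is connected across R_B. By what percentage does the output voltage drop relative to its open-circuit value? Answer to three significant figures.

The divider's output (Thévenin) resistance is R_A‖R_B = 300.0 Ω.
Fractional drop under load = R_th/(R_th + R_L) = 300.0 / (300.0 + 9030) = 0.03215.
So the output falls by 3.22 %.

3.22 %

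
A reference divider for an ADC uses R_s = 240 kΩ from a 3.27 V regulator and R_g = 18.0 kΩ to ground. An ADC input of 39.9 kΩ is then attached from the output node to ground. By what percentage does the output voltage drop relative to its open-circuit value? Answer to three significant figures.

29.6 %

The divider's output (Thévenin) resistance is R_s‖R_g = 16.74 kΩ.
Fractional drop under load = R_th/(R_th + R_L) = 16.74 / (16.74 + 39.9) = 0.2956.
So the output falls by 29.6 %.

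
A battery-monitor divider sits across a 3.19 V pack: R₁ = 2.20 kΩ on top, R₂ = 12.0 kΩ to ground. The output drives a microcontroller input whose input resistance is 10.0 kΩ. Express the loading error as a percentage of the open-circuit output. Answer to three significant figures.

Unloaded V = 3.19 × 12.0/14.20 = 2.696 V.
Loaded: R₂‖R_L = 5.455 kΩ, giving V = 3.19 × 5.455/7.655 = 2.273 V.
Drop = (2.696 − 2.273) / 2.696 = 15.7 %.

15.7 %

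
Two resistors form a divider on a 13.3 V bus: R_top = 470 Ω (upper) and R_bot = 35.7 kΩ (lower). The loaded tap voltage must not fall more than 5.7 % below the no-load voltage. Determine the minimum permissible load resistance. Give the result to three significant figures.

Output resistance R_th = R_top‖R_bot = (470 × 35700)/36170 = 463.9 Ω.
The fractional drop is R_th/(R_th + R_L); requiring this ≤ 0.0570 gives R_L ≥ R_th(1/0.0570 − 1) = 463.9 × 16.54 = 7.67 kΩ.

R_L(min) ≈ 7.67 kΩ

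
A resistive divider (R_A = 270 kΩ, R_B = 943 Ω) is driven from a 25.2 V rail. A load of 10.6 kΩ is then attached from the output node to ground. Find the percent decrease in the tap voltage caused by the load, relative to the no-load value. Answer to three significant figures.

8.14 %

Unloaded V = 25.2 × 943/270900 = 0.087707 V.
Loaded: R_B‖R_L = 866.0 Ω, giving V = 25.2 × 866.0/270900 = 0.080565 V.
Drop = (0.087707 − 0.080565) / 0.087707 = 8.14 %.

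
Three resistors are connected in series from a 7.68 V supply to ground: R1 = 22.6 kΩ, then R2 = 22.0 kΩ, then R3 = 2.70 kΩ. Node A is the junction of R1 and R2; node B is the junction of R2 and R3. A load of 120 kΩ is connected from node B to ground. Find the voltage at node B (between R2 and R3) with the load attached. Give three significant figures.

V ≈ 0.429 V

At node B, R3 is in parallel with the load: R3‖R_L = 2.641 kΩ.
Below node A the resistance is R2 + (R3‖R_L) = 24.64 kΩ, so V_A = 7.68 × 24.64/47.24 = 4.006 V.
Then V_B = V_A × (R3‖R_L)/(R2 + R3‖R_L) = 4.006 × 2.641/24.64 = 0.429 V.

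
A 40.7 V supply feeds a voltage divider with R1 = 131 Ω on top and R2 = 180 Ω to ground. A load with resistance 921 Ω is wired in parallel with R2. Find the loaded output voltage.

V_out ≈ 21.8 V

The load sits in parallel with R2: R2‖R_L = (180 × 921) / (180 + 921) = 150.6 Ω.
V_out = 40.7 × 150.6 / (131 + 150.6) = 40.7 × 150.6/281.6 = 21.8 V.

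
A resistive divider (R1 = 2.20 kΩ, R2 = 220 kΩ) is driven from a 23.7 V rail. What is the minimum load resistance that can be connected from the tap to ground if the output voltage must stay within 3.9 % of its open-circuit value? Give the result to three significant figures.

Output resistance R_th = R1‖R2 = (2.20 × 220)/222.2 = 2.178 kΩ.
The fractional drop is R_th/(R_th + R_L); requiring this ≤ 0.0390 gives R_L ≥ R_th(1/0.0390 − 1) = 2.178 × 24.64 = 53.7 kΩ.

R_L(min) ≈ 53.7 kΩ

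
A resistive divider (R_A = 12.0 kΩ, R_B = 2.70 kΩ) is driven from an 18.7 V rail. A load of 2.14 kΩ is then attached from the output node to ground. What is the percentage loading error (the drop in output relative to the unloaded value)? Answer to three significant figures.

50.7 %

The divider's output (Thévenin) resistance is R_A‖R_B = 2.204 kΩ.
Fractional drop under load = R_th/(R_th + R_L) = 2.204 / (2.204 + 2.14) = 0.5074.
So the output falls by 50.7 %.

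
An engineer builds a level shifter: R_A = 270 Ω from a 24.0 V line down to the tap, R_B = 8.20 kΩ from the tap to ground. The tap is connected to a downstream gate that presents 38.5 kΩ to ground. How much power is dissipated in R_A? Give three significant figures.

P ≈ 3.15 mW

Total resistance from the source is R_A + (R_B‖R_L) = 7030 Ω, so I = 24.0/7030 Ω = 3.414 mA.
P = I²·R_A = (3.414 mA)² × 270 Ω = 3.15 mW.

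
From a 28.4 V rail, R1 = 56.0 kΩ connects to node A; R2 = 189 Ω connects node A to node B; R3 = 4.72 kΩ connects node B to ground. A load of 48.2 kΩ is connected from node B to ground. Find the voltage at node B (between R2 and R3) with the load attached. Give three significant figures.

V ≈ 2.02 V

At node B, R3 is in parallel with the load: R3‖R_L = 4299 Ω.
Below node A the resistance is R2 + (R3‖R_L) = 4488 Ω, so V_A = 28.4 × 4488/60490 = 2.107 V.
Then V_B = V_A × (R3‖R_L)/(R2 + R3‖R_L) = 2.107 × 4299/4488 = 2.02 V.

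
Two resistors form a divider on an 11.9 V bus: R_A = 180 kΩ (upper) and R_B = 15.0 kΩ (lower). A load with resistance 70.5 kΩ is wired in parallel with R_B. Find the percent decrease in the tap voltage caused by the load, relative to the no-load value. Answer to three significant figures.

16.4 %

Unloaded V = 11.9 × 15.0/195.0 = 0.9154 V.
Loaded: R_B‖R_L = 12.37 kΩ, giving V = 11.9 × 12.37/192.4 = 0.7651 V.
Drop = (0.9154 − 0.7651) / 0.9154 = 16.4 %.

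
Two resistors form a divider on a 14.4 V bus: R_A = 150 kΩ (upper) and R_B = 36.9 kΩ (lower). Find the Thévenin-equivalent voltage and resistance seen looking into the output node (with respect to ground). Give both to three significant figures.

V_th = 2.84 V, R_th = 29.6 kΩ

V_th is the open-circuit tap voltage: 14.4 × 36.9/(150 + 36.9) = 2.84 V.
With the supply zeroed, R_A and R_B appear in parallel from the tap: R_th = R_A‖R_B = (150 × 36.9)/186.9 = 29.6 kΩ.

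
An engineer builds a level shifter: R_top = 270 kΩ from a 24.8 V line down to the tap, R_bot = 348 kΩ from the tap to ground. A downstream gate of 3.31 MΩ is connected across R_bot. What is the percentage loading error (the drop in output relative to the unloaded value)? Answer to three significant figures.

4.39 %

The divider's output (Thévenin) resistance is R_top‖R_bot = 152.0 kΩ.
Fractional drop under load = R_th/(R_th + R_L) = 152.0 / (152.0 + 3310) = 0.04392.
So the output falls by 4.39 %.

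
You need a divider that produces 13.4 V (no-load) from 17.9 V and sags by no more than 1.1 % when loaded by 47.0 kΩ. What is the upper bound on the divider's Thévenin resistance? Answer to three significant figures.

R_th ≤ 523 Ω

Loading drop = R_th/(R_th + R_L) ≤ 0.0110, so R_th ≤ R_L · ε/(1−ε) = 47.0 kΩ × 0.0110/0.9890 = 523 Ω.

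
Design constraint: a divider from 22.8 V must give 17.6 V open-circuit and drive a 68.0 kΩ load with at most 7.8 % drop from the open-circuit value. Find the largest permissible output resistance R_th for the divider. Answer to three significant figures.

Loading drop = R_th/(R_th + R_L) ≤ 0.0780, so R_th ≤ R_L · ε/(1−ε) = 68.0 kΩ × 0.0780/0.9220 = 5.75 kΩ.

R_th ≤ 5.75 kΩ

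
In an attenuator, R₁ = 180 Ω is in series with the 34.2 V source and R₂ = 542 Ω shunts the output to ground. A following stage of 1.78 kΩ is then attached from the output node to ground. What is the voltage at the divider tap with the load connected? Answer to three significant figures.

The load sits in parallel with R₂: R₂‖R_L = (542 × 1780) / (542 + 1780) = 415.5 Ω.
V_out = 34.2 × 415.5 / (180 + 415.5) = 34.2 × 415.5/595.5 = 23.9 V.
(Unloaded it would have been 25.7 V.)

V_out ≈ 23.9 V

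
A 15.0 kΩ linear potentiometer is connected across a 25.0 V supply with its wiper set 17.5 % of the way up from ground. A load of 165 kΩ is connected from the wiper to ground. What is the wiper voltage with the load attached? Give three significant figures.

V ≈ 4.32 V

The wiper splits the pot into (1−α)R = 12.38 kΩ above and αR = 2.625 kΩ below.
Lower section ‖ load = 2.584 kΩ.
V_wiper = 25.0 × 2.584/(12.38 + 2.584) = 4.32 V.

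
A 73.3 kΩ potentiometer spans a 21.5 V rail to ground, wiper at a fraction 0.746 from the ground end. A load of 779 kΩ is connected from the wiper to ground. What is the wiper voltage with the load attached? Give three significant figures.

V ≈ 15.8 V

The wiper splits the pot into (1−α)R = 18.62 kΩ above and αR = 54.68 kΩ below.
Lower section ‖ load = 51.10 kΩ.
V_wiper = 21.5 × 51.10/(18.62 + 51.10) = 15.8 V.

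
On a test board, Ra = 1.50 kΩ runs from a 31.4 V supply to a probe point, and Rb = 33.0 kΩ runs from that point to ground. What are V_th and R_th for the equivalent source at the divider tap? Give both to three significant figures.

V_th = 30.0 V, R_th = 1.43 kΩ

V_th is the open-circuit tap voltage: 31.4 × 33.0/(1.50 + 33.0) = 30.0 V.
With the supply zeroed, Ra and Rb appear in parallel from the tap: R_th = Ra‖Rb = (1.50 × 33.0)/34.50 = 1.43 kΩ.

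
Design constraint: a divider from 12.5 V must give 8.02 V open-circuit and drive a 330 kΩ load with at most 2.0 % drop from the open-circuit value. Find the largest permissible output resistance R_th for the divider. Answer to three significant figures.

R_th ≤ 6.73 kΩ

Loading drop = R_th/(R_th + R_L) ≤ 0.0200, so R_th ≤ R_L · ε/(1−ε) = 330 kΩ × 0.0200/0.9800 = 6.73 kΩ.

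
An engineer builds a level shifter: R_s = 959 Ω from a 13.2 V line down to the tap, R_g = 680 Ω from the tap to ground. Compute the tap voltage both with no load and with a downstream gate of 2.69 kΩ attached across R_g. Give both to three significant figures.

Unloaded: 5.48 V; loaded: 4.77 V

Open-circuit: V = 13.2 × 680/(959 + 680) = 5.48 V.
With the load, R_g becomes R_g‖R_L = 542.8 Ω, so V = 13.2 × 542.8/1502 = 4.77 V.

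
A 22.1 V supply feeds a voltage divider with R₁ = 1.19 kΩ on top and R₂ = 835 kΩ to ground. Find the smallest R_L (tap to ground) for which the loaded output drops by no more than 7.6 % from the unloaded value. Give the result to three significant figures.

Output resistance R_th = R₁‖R₂ = (1.19 × 835)/836.2 = 1.188 kΩ.
The fractional drop is R_th/(R_th + R_L); requiring this ≤ 0.0760 gives R_L ≥ R_th(1/0.0760 − 1) = 1.188 × 12.16 = 14.4 kΩ.

R_L(min) ≈ 14.4 kΩ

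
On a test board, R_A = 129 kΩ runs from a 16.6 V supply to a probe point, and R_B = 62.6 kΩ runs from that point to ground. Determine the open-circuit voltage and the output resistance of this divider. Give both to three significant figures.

V_th = 5.42 V, R_th = 42.1 kΩ

V_th is the open-circuit tap voltage: 16.6 × 62.6/(129 + 62.6) = 5.42 V.
With the supply zeroed, R_A and R_B appear in parallel from the tap: R_th = R_A‖R_B = (129 × 62.6)/191.6 = 42.1 kΩ.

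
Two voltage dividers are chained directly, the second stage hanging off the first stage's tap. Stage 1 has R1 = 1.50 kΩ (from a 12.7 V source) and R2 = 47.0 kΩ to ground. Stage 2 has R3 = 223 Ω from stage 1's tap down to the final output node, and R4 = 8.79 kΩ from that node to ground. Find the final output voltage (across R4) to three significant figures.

V_out ≈ 10.3 V

Stage 2 presents R3+R4 = 9013 Ω as a load on stage 1's tap.
Stage 1's lower leg becomes R2‖(R3+R4) = 7563 Ω, so V_mid = 12.7 × 7563/9063 = 10.60 V.
Stage 2 is itself unloaded: V_out = V_mid × R4/(R3+R4) = 10.60 × 8790/9013 = 10.3 V.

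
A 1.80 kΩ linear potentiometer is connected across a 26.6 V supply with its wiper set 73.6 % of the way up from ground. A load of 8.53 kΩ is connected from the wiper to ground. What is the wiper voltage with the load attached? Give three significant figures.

The wiper splits the pot into (1−α)R = 475.2 Ω above and αR = 1325 Ω below.
Lower section ‖ load = 1147 Ω.
V_wiper = 26.6 × 1147/(475.2 + 1147) = 18.8 V.

V ≈ 18.8 V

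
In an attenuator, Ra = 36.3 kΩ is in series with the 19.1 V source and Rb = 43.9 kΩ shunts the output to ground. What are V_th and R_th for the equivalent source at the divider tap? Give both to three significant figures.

V_th is the open-circuit tap voltage: 19.1 × 43.9/(36.3 + 43.9) = 10.5 V.
With the supply zeroed, Ra and Rb appear in parallel from the tap: R_th = Ra‖Rb = (36.3 × 43.9)/80.20 = 19.9 kΩ.

V_th = 10.5 V, R_th = 19.9 kΩ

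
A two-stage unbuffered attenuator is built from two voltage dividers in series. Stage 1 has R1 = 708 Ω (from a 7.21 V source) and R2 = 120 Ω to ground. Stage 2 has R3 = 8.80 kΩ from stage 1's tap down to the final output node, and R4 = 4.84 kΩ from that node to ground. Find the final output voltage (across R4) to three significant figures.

Stage 2 presents R3+R4 = 13640 Ω as a load on stage 1's tap.
Stage 1's lower leg becomes R2‖(R3+R4) = 119.0 Ω, so V_mid = 7.21 × 119.0/827.0 = 1.037 V.
Stage 2 is itself unloaded: V_out = V_mid × R4/(R3+R4) = 1.037 × 4840/13640 = 0.368 V.

V_out ≈ 0.368 V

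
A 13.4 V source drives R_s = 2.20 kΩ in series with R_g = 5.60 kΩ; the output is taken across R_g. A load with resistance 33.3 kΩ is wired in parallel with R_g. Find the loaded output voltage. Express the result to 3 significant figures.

The load sits in parallel with R_g: R_g‖R_L = (5.60 × 33.3) / (5.60 + 33.3) = 4.794 kΩ.
V_out = 13.4 × 4.794 / (2.20 + 4.794) = 13.4 × 4.794/6.994 = 9.18 V.
(Unloaded it would have been 9.62 V.)

V_out ≈ 9.18 V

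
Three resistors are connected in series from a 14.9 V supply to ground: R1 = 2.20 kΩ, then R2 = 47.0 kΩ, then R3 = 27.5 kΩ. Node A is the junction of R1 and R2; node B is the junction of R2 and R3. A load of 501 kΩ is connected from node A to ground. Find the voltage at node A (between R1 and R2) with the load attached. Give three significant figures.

V ≈ 14.4 V

Below node A the series string R2+R3 = 74.50 kΩ sits in parallel with the 501 kΩ load: 64.86 kΩ.
V_A = 14.9 × 64.86/(2.20 + 64.86) = 14.4 V.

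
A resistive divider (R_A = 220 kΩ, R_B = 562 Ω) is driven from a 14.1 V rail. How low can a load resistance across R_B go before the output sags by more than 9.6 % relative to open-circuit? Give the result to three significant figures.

R_L(min) ≈ 5.28 kΩ

Output resistance R_th = R_A‖R_B = (220000 × 562)/220600 = 560.6 Ω.
The fractional drop is R_th/(R_th + R_L); requiring this ≤ 0.0960 gives R_L ≥ R_th(1/0.0960 − 1) = 560.6 × 9.417 = 5.28 kΩ.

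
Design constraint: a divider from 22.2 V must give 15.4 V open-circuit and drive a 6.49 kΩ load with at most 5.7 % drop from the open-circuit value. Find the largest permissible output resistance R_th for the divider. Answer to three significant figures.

Loading drop = R_th/(R_th + R_L) ≤ 0.0570, so R_th ≤ R_L · ε/(1−ε) = 6.49 kΩ × 0.0570/0.9430 = 392 Ω.
(Any R1, R2 with R2/(R1+R2) = 0.694 and R1‖R2 ≤ 392 Ω will meet the spec.)

R_th ≤ 392 Ω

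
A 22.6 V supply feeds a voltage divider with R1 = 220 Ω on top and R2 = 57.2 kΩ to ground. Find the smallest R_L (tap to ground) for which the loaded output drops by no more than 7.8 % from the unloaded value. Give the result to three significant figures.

Output resistance R_th = R1‖R2 = (220 × 57200)/57420 = 219.2 Ω.
The fractional drop is R_th/(R_th + R_L); requiring this ≤ 0.0780 gives R_L ≥ R_th(1/0.0780 − 1) = 219.2 × 11.82 = 2.59 kΩ.

R_L(min) ≈ 2.59 kΩ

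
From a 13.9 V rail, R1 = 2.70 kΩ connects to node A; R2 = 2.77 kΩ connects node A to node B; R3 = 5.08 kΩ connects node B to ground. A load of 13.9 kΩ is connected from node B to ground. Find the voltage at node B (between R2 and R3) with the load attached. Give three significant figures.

At node B, R3 is in parallel with the load: R3‖R_L = 3.720 kΩ.
Below node A the resistance is R2 + (R3‖R_L) = 6.490 kΩ, so V_A = 13.9 × 6.490/9.190 = 9.816 V.
Then V_B = V_A × (R3‖R_L)/(R2 + R3‖R_L) = 9.816 × 3.720/6.490 = 5.63 V.

V ≈ 5.63 V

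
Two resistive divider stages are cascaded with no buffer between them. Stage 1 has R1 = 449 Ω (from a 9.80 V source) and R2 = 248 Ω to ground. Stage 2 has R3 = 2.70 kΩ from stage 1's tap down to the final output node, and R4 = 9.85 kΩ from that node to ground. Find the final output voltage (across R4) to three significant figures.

V_out ≈ 2.70 V

Stage 2 presents R3+R4 = 12550 Ω as a load on stage 1's tap.
Stage 1's lower leg becomes R2‖(R3+R4) = 243.2 Ω, so V_mid = 9.80 × 243.2/692.2 = 3.443 V.
Stage 2 is itself unloaded: V_out = V_mid × R4/(R3+R4) = 3.443 × 9850/12550 = 2.70 V.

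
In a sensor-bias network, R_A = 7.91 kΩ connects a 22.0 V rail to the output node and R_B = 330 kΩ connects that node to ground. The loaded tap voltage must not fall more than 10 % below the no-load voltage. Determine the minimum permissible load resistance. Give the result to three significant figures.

R_L(min) ≈ 69.5 kΩ

Output resistance R_th = R_A‖R_B = (7.91 × 330)/337.9 = 7.725 kΩ.
The fractional drop is R_th/(R_th + R_L); requiring this ≤ 0.100 gives R_L ≥ R_th(1/0.100 − 1) = 7.725 × 9.000 = 69.5 kΩ.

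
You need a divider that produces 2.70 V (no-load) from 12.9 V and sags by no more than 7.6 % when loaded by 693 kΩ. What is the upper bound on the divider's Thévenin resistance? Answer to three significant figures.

R_th ≤ 57.0 kΩ

Loading drop = R_th/(R_th + R_L) ≤ 0.0760, so R_th ≤ R_L · ε/(1−ε) = 693 kΩ × 0.0760/0.9240 = 57.0 kΩ.
(Any R1, R2 with R2/(R1+R2) = 0.209 and R1‖R2 ≤ 57.0 kΩ will meet the spec.)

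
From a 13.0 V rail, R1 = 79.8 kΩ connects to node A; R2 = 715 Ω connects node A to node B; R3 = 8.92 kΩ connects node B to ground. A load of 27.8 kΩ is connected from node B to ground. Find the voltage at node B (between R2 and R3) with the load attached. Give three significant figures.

V ≈ 1.01 V

At node B, R3 is in parallel with the load: R3‖R_L = 6753 Ω.
Below node A the resistance is R2 + (R3‖R_L) = 7468 Ω, so V_A = 13.0 × 7468/87270 = 1.113 V.
Then V_B = V_A × (R3‖R_L)/(R2 + R3‖R_L) = 1.113 × 6753/7468 = 1.01 V.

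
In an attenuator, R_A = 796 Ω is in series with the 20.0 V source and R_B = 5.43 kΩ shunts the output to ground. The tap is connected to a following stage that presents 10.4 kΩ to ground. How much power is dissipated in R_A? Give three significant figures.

Total resistance from the source is R_A + (R_B‖R_L) = 4363 Ω, so I = 20.0/4363 Ω = 4.584 mA.
P = I²·R_A = (4.584 mA)² × 796 Ω = 16.7 mW.

P ≈ 16.7 mW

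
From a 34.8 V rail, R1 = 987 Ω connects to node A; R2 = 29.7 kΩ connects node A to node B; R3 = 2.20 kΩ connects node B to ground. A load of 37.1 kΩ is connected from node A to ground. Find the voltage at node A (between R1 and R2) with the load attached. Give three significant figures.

Below node A the series string R2+R3 = 31900 Ω sits in parallel with the 37100 Ω load: 17150 Ω.
V_A = 34.8 × 17150/(987 + 17150) = 32.9 V.

V ≈ 32.9 V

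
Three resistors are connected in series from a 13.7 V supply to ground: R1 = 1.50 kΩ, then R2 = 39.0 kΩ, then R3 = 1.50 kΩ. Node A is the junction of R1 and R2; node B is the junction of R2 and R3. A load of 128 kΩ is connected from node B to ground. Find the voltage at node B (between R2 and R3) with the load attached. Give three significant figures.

At node B, R3 is in parallel with the load: R3‖R_L = 1.483 kΩ.
Below node A the resistance is R2 + (R3‖R_L) = 40.48 kΩ, so V_A = 13.7 × 40.48/41.98 = 13.21 V.
Then V_B = V_A × (R3‖R_L)/(R2 + R3‖R_L) = 13.21 × 1.483/40.48 = 0.484 V.

V ≈ 0.484 V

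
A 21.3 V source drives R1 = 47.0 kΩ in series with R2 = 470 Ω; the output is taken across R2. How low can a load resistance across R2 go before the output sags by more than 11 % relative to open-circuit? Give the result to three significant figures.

R_L(min) ≈ 3.77 kΩ

Output resistance R_th = R1‖R2 = (47000 × 470)/47470 = 465.3 Ω.
The fractional drop is R_th/(R_th + R_L); requiring this ≤ 0.110 gives R_L ≥ R_th(1/0.110 − 1) = 465.3 × 8.091 = 3.77 kΩ.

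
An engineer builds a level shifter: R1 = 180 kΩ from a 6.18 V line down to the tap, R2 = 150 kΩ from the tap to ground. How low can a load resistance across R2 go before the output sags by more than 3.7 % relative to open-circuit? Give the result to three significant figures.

R_L(min) ≈ 2.13 MΩ

Output resistance R_th = R1‖R2 = (180 × 150)/330.0 = 81.82 kΩ.
The fractional drop is R_th/(R_th + R_L); requiring this ≤ 0.0370 gives R_L ≥ R_th(1/0.0370 − 1) = 81.82 × 26.03 = 2.13 MΩ.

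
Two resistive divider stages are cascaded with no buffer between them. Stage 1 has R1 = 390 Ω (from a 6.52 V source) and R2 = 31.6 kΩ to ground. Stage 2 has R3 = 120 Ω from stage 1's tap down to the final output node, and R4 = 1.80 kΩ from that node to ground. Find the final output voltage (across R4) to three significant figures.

Stage 2 presents R3+R4 = 1920 Ω as a load on stage 1's tap.
Stage 1's lower leg becomes R2‖(R3+R4) = 1810 Ω, so V_mid = 6.52 × 1810/2200 = 5.364 V.
Stage 2 is itself unloaded: V_out = V_mid × R4/(R3+R4) = 5.364 × 1800/1920 = 5.03 V.

V_out ≈ 5.03 V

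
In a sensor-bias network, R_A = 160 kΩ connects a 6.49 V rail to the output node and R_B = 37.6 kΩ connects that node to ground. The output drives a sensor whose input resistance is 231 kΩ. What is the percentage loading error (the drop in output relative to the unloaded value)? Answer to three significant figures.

11.6 %

The divider's output (Thévenin) resistance is R_A‖R_B = 30.45 kΩ.
Fractional drop under load = R_th/(R_th + R_L) = 30.45 / (30.45 + 231) = 0.1165.
So the output falls by 11.6 %.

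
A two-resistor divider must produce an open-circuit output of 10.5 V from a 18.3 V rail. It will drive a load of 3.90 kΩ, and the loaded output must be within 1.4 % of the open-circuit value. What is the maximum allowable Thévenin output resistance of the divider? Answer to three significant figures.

Loading drop = R_th/(R_th + R_L) ≤ 0.0140, so R_th ≤ R_L · ε/(1−ε) = 3.90 kΩ × 0.0140/0.9860 = 55.4 Ω.
(Any R1, R2 with R2/(R1+R2) = 0.574 and R1‖R2 ≤ 55.4 Ω will meet the spec.)

R_th ≤ 55.4 Ω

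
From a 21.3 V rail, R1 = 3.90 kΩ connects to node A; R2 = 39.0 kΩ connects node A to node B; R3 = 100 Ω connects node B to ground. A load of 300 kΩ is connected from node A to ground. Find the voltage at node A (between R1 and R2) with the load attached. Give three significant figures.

V ≈ 19.1 V

Below node A the series string R2+R3 = 39100 Ω sits in parallel with the 300000 Ω load: 34590 Ω.
V_A = 21.3 × 34590/(3900 + 34590) = 19.1 V.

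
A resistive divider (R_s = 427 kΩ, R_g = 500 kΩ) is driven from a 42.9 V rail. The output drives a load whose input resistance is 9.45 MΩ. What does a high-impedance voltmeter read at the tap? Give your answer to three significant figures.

The load sits in parallel with R_g: R_g‖R_L = (500 × 9450) / (500 + 9450) = 474.9 kΩ.
V_out = 42.9 × 474.9 / (427 + 474.9) = 42.9 × 474.9/901.9 = 22.6 V.

V_out ≈ 22.6 V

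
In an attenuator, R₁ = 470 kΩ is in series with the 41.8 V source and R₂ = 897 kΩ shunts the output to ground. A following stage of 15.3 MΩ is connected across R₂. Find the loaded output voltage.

V_out ≈ 26.9 V

The load sits in parallel with R₂: R₂‖R_L = (897 × 15300) / (897 + 15300) = 847.3 kΩ.
V_out = 41.8 × 847.3 / (470 + 847.3) = 41.8 × 847.3/1317 = 26.9 V.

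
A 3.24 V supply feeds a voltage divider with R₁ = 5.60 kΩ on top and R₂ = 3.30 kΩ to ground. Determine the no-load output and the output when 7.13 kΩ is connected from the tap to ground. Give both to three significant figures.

Unloaded: 1.20 V; loaded: 0.930 V

Open-circuit: V = 3.24 × 3.30/(5.60 + 3.30) = 1.20 V.
With the load, R₂ becomes R₂‖R_L = 2.256 kΩ, so V = 3.24 × 2.256/7.856 = 0.930 V.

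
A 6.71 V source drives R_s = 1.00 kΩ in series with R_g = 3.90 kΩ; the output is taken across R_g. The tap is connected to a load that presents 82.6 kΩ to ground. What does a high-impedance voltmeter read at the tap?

V_out ≈ 5.29 V

The load sits in parallel with R_g: R_g‖R_L = (3.90 × 82.6) / (3.90 + 82.6) = 3.724 kΩ.
V_out = 6.71 × 3.724 / (1.00 + 3.724) = 6.71 × 3.724/4.724 = 5.29 V.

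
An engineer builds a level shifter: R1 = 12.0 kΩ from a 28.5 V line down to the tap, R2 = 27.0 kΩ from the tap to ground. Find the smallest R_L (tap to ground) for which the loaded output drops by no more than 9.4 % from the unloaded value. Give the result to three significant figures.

R_L(min) ≈ 80.1 kΩ

Output resistance R_th = R1‖R2 = (12.0 × 27.0)/39.00 = 8.308 kΩ.
The fractional drop is R_th/(R_th + R_L); requiring this ≤ 0.0940 gives R_L ≥ R_th(1/0.0940 − 1) = 8.308 × 9.638 = 80.1 kΩ.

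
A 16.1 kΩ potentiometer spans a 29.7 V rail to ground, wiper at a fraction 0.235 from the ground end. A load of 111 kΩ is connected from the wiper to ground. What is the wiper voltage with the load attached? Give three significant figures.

V ≈ 6.80 V

The wiper splits the pot into (1−α)R = 12.32 kΩ above and αR = 3.784 kΩ below.
Lower section ‖ load = 3.659 kΩ.
V_wiper = 29.7 × 3.659/(12.32 + 3.659) = 6.80 V.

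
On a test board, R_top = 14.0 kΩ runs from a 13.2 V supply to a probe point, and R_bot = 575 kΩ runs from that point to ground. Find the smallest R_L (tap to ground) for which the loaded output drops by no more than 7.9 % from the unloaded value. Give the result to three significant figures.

R_L(min) ≈ 159 kΩ

Output resistance R_th = R_top‖R_bot = (14.0 × 575)/589.0 = 13.67 kΩ.
The fractional drop is R_th/(R_th + R_L); requiring this ≤ 0.0790 gives R_L ≥ R_th(1/0.0790 − 1) = 13.67 × 11.66 = 159 kΩ.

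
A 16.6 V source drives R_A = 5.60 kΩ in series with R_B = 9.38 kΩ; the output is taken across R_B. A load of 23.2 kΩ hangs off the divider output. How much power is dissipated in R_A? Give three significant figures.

Total resistance from the source is R_A + (R_B‖R_L) = 12.28 kΩ, so I = 16.6/12.28 kΩ = 1.352 mA.
P = I²·R_A = (1.352 mA)² × 5.60 kΩ = 10.2 mW.

P ≈ 10.2 mW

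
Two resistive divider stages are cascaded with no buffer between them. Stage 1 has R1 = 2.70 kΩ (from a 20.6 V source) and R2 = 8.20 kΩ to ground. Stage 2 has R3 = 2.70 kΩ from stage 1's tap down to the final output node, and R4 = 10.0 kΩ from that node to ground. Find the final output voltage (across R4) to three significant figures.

V_out ≈ 10.5 V

Stage 2 presents R3+R4 = 12.70 kΩ as a load on stage 1's tap.
Stage 1's lower leg becomes R2‖(R3+R4) = 4.983 kΩ, so V_mid = 20.6 × 4.983/7.683 = 13.36 V.
Stage 2 is itself unloaded: V_out = V_mid × R4/(R3+R4) = 13.36 × 10.0/12.70 = 10.5 V.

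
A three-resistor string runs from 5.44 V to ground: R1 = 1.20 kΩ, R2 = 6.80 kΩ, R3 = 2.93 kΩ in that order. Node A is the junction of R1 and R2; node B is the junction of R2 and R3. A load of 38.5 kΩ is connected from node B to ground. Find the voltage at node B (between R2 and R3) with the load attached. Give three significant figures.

At node B, R3 is in parallel with the load: R3‖R_L = 2.723 kΩ.
Below node A the resistance is R2 + (R3‖R_L) = 9.523 kΩ, so V_A = 5.44 × 9.523/10.72 = 4.831 V.
Then V_B = V_A × (R3‖R_L)/(R2 + R3‖R_L) = 4.831 × 2.723/9.523 = 1.38 V.

V ≈ 1.38 V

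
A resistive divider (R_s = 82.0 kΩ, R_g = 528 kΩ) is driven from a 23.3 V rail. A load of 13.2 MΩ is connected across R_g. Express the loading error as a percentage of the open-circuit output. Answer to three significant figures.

0.535 %

The divider's output (Thévenin) resistance is R_s‖R_g = 70.98 kΩ.
Fractional drop under load = R_th/(R_th + R_L) = 70.98 / (70.98 + 13200) = 0.005348.
So the output falls by 0.535 %.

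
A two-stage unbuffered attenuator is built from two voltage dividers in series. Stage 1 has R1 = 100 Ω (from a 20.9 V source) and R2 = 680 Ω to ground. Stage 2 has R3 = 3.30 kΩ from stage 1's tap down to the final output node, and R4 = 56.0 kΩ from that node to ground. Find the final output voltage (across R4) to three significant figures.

V_out ≈ 17.2 V

Stage 2 presents R3+R4 = 59300 Ω as a load on stage 1's tap.
Stage 1's lower leg becomes R2‖(R3+R4) = 672.3 Ω, so V_mid = 20.9 × 672.3/772.3 = 18.19 V.
Stage 2 is itself unloaded: V_out = V_mid × R4/(R3+R4) = 18.19 × 56000/59300 = 17.2 V.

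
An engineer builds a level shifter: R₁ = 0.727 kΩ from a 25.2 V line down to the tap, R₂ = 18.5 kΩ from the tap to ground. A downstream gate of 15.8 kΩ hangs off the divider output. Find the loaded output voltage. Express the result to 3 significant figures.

V_out ≈ 23.2 V

The load sits in parallel with R₂: R₂‖R_L = (18500 × 15800) / (18500 + 15800) = 8522 Ω.
V_out = 25.2 × 8522 / (727 + 8522) = 25.2 × 8522/9249 = 23.2 V.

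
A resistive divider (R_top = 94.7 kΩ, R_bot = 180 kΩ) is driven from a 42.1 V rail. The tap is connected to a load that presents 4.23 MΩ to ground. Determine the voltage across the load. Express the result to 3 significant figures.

The load sits in parallel with R_bot: R_bot‖R_L = (180 × 4230) / (180 + 4230) = 172.7 kΩ.
V_out = 42.1 × 172.7 / (94.7 + 172.7) = 42.1 × 172.7/267.4 = 27.2 V.
(Unloaded it would have been 27.6 V.)

V_out ≈ 27.2 V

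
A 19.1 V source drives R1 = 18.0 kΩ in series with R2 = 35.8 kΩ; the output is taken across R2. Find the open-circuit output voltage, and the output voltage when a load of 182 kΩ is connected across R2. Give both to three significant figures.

Open-circuit: V = 19.1 × 35.8/(18.0 + 35.8) = 12.7 V.
With the load, R2 becomes R2‖R_L = 29.92 kΩ, so V = 19.1 × 29.92/47.92 = 11.9 V.

Unloaded: 12.7 V; loaded: 11.9 V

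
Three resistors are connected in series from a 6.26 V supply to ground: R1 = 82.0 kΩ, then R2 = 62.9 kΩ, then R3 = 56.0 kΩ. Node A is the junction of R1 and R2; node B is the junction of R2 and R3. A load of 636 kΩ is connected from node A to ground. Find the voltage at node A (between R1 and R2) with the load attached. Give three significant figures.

V ≈ 3.44 V

Below node A the series string R2+R3 = 118.9 kΩ sits in parallel with the 636 kΩ load: 100.2 kΩ.
V_A = 6.26 × 100.2/(82.0 + 100.2) = 3.44 V.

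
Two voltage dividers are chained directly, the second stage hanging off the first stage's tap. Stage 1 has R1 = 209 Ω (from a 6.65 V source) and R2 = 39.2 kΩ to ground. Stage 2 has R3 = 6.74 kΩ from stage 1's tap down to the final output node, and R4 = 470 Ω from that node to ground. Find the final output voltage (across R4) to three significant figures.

Stage 2 presents R3+R4 = 7210 Ω as a load on stage 1's tap.
Stage 1's lower leg becomes R2‖(R3+R4) = 6090 Ω, so V_mid = 6.65 × 6090/6299 = 6.429 V.
Stage 2 is itself unloaded: V_out = V_mid × R4/(R3+R4) = 6.429 × 470/7210 = 0.419 V.

V_out ≈ 0.419 V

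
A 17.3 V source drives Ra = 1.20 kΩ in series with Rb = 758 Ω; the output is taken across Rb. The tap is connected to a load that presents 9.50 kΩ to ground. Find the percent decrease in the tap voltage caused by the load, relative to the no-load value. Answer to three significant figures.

The divider's output (Thévenin) resistance is Ra‖Rb = 464.6 Ω.
Fractional drop under load = R_th/(R_th + R_L) = 464.6 / (464.6 + 9500) = 0.04662.
So the output falls by 4.66 %.

4.66 %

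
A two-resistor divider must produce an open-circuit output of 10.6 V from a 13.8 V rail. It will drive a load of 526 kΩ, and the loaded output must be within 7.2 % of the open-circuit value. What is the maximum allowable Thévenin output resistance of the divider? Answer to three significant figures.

Loading drop = R_th/(R_th + R_L) ≤ 0.0720, so R_th ≤ R_L · ε/(1−ε) = 526 kΩ × 0.0720/0.9280 = 40.8 kΩ.

R_th ≤ 40.8 kΩ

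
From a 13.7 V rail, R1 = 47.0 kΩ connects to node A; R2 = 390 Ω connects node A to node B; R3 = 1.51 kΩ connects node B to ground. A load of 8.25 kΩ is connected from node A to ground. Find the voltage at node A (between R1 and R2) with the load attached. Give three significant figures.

V ≈ 0.436 V

Below node A the series string R2+R3 = 1900 Ω sits in parallel with the 8250 Ω load: 1544 Ω.
V_A = 13.7 × 1544/(47000 + 1544) = 0.436 V.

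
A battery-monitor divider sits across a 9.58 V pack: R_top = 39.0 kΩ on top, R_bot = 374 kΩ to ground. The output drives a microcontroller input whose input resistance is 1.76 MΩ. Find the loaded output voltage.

V_out ≈ 8.50 V

The load sits in parallel with R_bot: R_bot‖R_L = (374 × 1760) / (374 + 1760) = 308.5 kΩ.
V_out = 9.58 × 308.5 / (39.0 + 308.5) = 9.58 × 308.5/347.5 = 8.50 V.
(Unloaded it would have been 8.68 V.)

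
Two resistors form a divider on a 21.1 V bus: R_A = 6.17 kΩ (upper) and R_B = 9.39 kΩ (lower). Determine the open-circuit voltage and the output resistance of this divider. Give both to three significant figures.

V_th = 12.7 V, R_th = 3.72 kΩ

V_th is the open-circuit tap voltage: 21.1 × 9.39/(6.17 + 9.39) = 12.7 V.
With the supply zeroed, R_A and R_B appear in parallel from the tap: R_th = R_A‖R_B = (6.17 × 9.39)/15.56 = 3.72 kΩ.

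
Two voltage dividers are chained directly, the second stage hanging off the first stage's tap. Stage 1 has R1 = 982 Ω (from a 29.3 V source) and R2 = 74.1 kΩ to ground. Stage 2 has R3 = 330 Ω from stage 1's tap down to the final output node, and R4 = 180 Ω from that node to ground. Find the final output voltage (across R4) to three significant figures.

V_out ≈ 3.52 V

Stage 2 presents R3+R4 = 510.0 Ω as a load on stage 1's tap.
Stage 1's lower leg becomes R2‖(R3+R4) = 506.5 Ω, so V_mid = 29.3 × 506.5/1489 = 9.970 V.
Stage 2 is itself unloaded: V_out = V_mid × R4/(R3+R4) = 9.970 × 180/510.0 = 3.52 V.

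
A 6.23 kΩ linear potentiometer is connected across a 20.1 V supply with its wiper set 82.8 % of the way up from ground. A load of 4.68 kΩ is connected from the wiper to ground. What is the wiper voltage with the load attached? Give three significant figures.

The wiper splits the pot into (1−α)R = 1.072 kΩ above and αR = 5.158 kΩ below.
Lower section ‖ load = 2.454 kΩ.
V_wiper = 20.1 × 2.454/(1.072 + 2.454) = 14.0 V.

V ≈ 14.0 V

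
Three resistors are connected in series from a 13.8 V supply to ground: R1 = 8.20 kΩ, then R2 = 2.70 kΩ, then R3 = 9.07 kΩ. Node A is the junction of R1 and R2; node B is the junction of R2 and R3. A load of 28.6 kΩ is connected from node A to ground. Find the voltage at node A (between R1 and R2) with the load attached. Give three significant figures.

V ≈ 6.96 V

Below node A the series string R2+R3 = 11.77 kΩ sits in parallel with the 28.6 kΩ load: 8.338 kΩ.
V_A = 13.8 × 8.338/(8.20 + 8.338) = 6.96 V.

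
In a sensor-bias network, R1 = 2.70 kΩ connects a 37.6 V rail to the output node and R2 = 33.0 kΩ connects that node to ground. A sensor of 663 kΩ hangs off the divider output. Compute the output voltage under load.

V_out ≈ 34.6 V

The load sits in parallel with R2: R2‖R_L = (33.0 × 663) / (33.0 + 663) = 31.44 kΩ.
V_out = 37.6 × 31.44 / (2.70 + 31.44) = 37.6 × 31.44/34.14 = 34.6 V.
(Unloaded it would have been 34.8 V.)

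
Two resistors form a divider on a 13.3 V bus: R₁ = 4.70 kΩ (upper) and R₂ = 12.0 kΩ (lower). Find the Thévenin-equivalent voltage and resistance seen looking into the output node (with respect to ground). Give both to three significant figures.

V_th is the open-circuit tap voltage: 13.3 × 12.0/(4.70 + 12.0) = 9.56 V.
With the supply zeroed, R₁ and R₂ appear in parallel from the tap: R_th = R₁‖R₂ = (4.70 × 12.0)/16.70 = 3.38 kΩ.

V_th = 9.56 V, R_th = 3.38 kΩ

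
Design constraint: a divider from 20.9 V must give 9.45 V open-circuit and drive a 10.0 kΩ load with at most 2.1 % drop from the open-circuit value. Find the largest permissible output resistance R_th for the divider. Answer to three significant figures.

Loading drop = R_th/(R_th + R_L) ≤ 0.0210, so R_th ≤ R_L · ε/(1−ε) = 10.0 kΩ × 0.0210/0.9790 = 215 Ω.

R_th ≤ 215 Ω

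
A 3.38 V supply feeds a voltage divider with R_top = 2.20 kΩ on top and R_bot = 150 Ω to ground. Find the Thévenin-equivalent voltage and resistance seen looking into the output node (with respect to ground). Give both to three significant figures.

V_th is the open-circuit tap voltage: 3.38 × 150/(2200 + 150) = 0.216 V.
With the supply zeroed, R_top and R_bot appear in parallel from the tap: R_th = R_top‖R_bot = (2200 × 150)/2350 = 140 Ω.

V_th = 0.216 V, R_th = 140 Ω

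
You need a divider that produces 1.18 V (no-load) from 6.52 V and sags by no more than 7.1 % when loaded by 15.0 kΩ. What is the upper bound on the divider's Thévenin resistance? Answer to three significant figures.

R_th ≤ 1.15 kΩ

Loading drop = R_th/(R_th + R_L) ≤ 0.0710, so R_th ≤ R_L · ε/(1−ε) = 15.0 kΩ × 0.0710/0.9290 = 1.15 kΩ.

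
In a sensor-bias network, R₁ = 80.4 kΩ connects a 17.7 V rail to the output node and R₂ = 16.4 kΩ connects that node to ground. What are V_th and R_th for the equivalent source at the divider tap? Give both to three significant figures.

V_th is the open-circuit tap voltage: 17.7 × 16.4/(80.4 + 16.4) = 3.00 V.
With the supply zeroed, R₁ and R₂ appear in parallel from the tap: R_th = R₁‖R₂ = (80.4 × 16.4)/96.80 = 13.6 kΩ.

V_th = 3.00 V, R_th = 13.6 kΩ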